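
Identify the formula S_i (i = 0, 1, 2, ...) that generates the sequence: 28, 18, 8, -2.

Check differences: 18 - 28 = -10
8 - 18 = -10
Common difference d = -10.
First term a = 28.
Formula: S_i = 28 - 10*i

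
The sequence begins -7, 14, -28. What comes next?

Ratios: 14 / -7 = -2.0
This is a geometric sequence with common ratio r = -2.
Next term = -28 * -2 = 56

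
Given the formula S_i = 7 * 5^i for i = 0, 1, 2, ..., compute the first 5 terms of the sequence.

This is a geometric sequence.
i=0: S_0 = 7 * 5^0 = 7
i=1: S_1 = 7 * 5^1 = 35
i=2: S_2 = 7 * 5^2 = 175
i=3: S_3 = 7 * 5^3 = 875
i=4: S_4 = 7 * 5^4 = 4375
The first 5 terms are: [7, 35, 175, 875, 4375]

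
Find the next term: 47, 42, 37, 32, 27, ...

Differences: 42 - 47 = -5
This is an arithmetic sequence with common difference d = -5.
Next term = 27 + -5 = 22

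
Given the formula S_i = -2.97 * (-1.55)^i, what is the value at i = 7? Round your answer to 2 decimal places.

S_7 = -2.97 * (-1.55)^7 ≈ -2.97 * -21.4942 ≈ 63.84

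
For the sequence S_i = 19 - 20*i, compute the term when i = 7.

S_7 = 19 + -20*7 = 19 + -140 = -121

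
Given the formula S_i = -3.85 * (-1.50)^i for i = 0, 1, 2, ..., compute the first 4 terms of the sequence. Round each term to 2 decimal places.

This is a geometric sequence.
i=0: S_0 = -3.85 * (-1.5)^0 = -3.85
i=1: S_1 = -3.85 * (-1.5)^1 ≈ 5.78
i=2: S_2 = -3.85 * (-1.5)^2 ≈ -8.66
i=3: S_3 = -3.85 * (-1.5)^3 ≈ 12.99
The first 4 terms are: [-3.85, 5.78, -8.66, 12.99]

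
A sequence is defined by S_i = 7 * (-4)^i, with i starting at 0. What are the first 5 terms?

This is a geometric sequence.
i=0: S_0 = 7 * (-4)^0 = 7
i=1: S_1 = 7 * (-4)^1 = -28
i=2: S_2 = 7 * (-4)^2 = 112
i=3: S_3 = 7 * (-4)^3 = -448
i=4: S_4 = 7 * (-4)^4 = 1792
The first 5 terms are: [7, -28, 112, -448, 1792]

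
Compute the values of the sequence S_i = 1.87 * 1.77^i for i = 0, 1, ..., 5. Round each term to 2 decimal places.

This is a geometric sequence.
i=0: S_0 = 1.87 * 1.77^0 = 1.87
i=1: S_1 = 1.87 * 1.77^1 ≈ 3.31
i=2: S_2 = 1.87 * 1.77^2 ≈ 5.86
i=3: S_3 = 1.87 * 1.77^3 ≈ 10.37
i=4: S_4 = 1.87 * 1.77^4 ≈ 18.35
i=5: S_5 = 1.87 * 1.77^5 ≈ 32.49
The first 6 terms are: [1.87, 3.31, 5.86, 10.37, 18.35, 32.49]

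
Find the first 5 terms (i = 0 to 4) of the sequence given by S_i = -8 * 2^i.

This is a geometric sequence.
i=0: S_0 = -8 * 2^0 = -8
i=1: S_1 = -8 * 2^1 = -16
i=2: S_2 = -8 * 2^2 = -32
i=3: S_3 = -8 * 2^3 = -64
i=4: S_4 = -8 * 2^4 = -128
The first 5 terms are: [-8, -16, -32, -64, -128]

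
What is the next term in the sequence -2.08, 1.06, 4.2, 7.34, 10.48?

Differences: 1.06 - -2.08 = 3.14
This is an arithmetic sequence with common difference d = 3.14.
Next term = 10.48 + 3.14 = 13.62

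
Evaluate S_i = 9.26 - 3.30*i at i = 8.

S_8 = 9.26 + -3.3*8 = 9.26 + -26.4 = -17.14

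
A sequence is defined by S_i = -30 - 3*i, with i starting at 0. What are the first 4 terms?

This is an arithmetic sequence.
i=0: S_0 = -30 + -3*0 = -30
i=1: S_1 = -30 + -3*1 = -33
i=2: S_2 = -30 + -3*2 = -36
i=3: S_3 = -30 + -3*3 = -39
The first 4 terms are: [-30, -33, -36, -39]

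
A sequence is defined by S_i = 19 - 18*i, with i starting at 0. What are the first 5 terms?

This is an arithmetic sequence.
i=0: S_0 = 19 + -18*0 = 19
i=1: S_1 = 19 + -18*1 = 1
i=2: S_2 = 19 + -18*2 = -17
i=3: S_3 = 19 + -18*3 = -35
i=4: S_4 = 19 + -18*4 = -53
The first 5 terms are: [19, 1, -17, -35, -53]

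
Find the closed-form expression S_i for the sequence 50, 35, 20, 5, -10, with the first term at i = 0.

Check differences: 35 - 50 = -15
20 - 35 = -15
Common difference d = -15.
First term a = 50.
Formula: S_i = 50 - 15*i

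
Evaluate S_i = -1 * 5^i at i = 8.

S_8 = -1 * 5^8 = -1 * 390625 = -390625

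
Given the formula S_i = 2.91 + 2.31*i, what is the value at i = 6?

S_6 = 2.91 + 2.31*6 = 2.91 + 13.86 = 16.77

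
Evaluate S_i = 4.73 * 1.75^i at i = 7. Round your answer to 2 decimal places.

S_7 = 4.73 * 1.75^7 ≈ 4.73 * 50.2651 ≈ 237.75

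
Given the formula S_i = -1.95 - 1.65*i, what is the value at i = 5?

S_5 = -1.95 + -1.65*5 = -1.95 + -8.25 = -10.2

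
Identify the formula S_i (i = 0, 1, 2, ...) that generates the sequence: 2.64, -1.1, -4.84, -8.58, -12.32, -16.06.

Check differences: -1.1 - 2.64 = -3.74
-4.84 - -1.1 = -3.74
Common difference d = -3.74.
First term a = 2.64.
Formula: S_i = 2.64 - 3.74*i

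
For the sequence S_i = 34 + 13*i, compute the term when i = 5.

S_5 = 34 + 13*5 = 34 + 65 = 99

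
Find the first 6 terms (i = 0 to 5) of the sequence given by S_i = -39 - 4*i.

This is an arithmetic sequence.
i=0: S_0 = -39 + -4*0 = -39
i=1: S_1 = -39 + -4*1 = -43
i=2: S_2 = -39 + -4*2 = -47
i=3: S_3 = -39 + -4*3 = -51
i=4: S_4 = -39 + -4*4 = -55
i=5: S_5 = -39 + -4*5 = -59
The first 6 terms are: [-39, -43, -47, -51, -55, -59]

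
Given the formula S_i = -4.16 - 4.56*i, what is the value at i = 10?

S_10 = -4.16 + -4.56*10 = -4.16 + -45.6 = -49.76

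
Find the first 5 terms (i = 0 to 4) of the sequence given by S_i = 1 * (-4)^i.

This is a geometric sequence.
i=0: S_0 = 1 * (-4)^0 = 1
i=1: S_1 = 1 * (-4)^1 = -4
i=2: S_2 = 1 * (-4)^2 = 16
i=3: S_3 = 1 * (-4)^3 = -64
i=4: S_4 = 1 * (-4)^4 = 256
The first 5 terms are: [1, -4, 16, -64, 256]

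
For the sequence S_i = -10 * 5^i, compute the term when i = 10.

S_10 = -10 * 5^10 = -10 * 9765625 = -97656250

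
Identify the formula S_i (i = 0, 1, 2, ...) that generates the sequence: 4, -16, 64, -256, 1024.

Check ratios: -16 / 4 = -4.0
Common ratio r = -4.
First term a = 4.
Formula: S_i = 4 * (-4)^i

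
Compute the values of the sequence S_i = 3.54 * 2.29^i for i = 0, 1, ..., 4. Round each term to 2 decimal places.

This is a geometric sequence.
i=0: S_0 = 3.54 * 2.29^0 = 3.54
i=1: S_1 = 3.54 * 2.29^1 ≈ 8.11
i=2: S_2 = 3.54 * 2.29^2 ≈ 18.56
i=3: S_3 = 3.54 * 2.29^3 ≈ 42.51
i=4: S_4 = 3.54 * 2.29^4 ≈ 97.35
The first 5 terms are: [3.54, 8.11, 18.56, 42.51, 97.35]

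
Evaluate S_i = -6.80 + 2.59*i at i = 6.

S_6 = -6.8 + 2.59*6 = -6.8 + 15.54 = 8.74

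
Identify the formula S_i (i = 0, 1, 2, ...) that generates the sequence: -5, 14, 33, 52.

Check differences: 14 - -5 = 19
33 - 14 = 19
Common difference d = 19.
First term a = -5.
Formula: S_i = -5 + 19*i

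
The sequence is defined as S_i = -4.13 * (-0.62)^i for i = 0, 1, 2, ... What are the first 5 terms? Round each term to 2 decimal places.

This is a geometric sequence.
i=0: S_0 = -4.13 * (-0.62)^0 = -4.13
i=1: S_1 = -4.13 * (-0.62)^1 ≈ 2.56
i=2: S_2 = -4.13 * (-0.62)^2 ≈ -1.59
i=3: S_3 = -4.13 * (-0.62)^3 ≈ 0.98
i=4: S_4 = -4.13 * (-0.62)^4 ≈ -0.61
The first 5 terms are: [-4.13, 2.56, -1.59, 0.98, -0.61]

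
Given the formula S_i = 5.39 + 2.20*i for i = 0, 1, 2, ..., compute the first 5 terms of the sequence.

This is an arithmetic sequence.
i=0: S_0 = 5.39 + 2.2*0 = 5.39
i=1: S_1 = 5.39 + 2.2*1 = 7.59
i=2: S_2 = 5.39 + 2.2*2 = 9.79
i=3: S_3 = 5.39 + 2.2*3 = 11.99
i=4: S_4 = 5.39 + 2.2*4 = 14.19
The first 5 terms are: [5.39, 7.59, 9.79, 11.99, 14.19]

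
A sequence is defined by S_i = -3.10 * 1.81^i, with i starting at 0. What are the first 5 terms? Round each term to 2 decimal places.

This is a geometric sequence.
i=0: S_0 = -3.1 * 1.81^0 = -3.1
i=1: S_1 = -3.1 * 1.81^1 ≈ -5.61
i=2: S_2 = -3.1 * 1.81^2 ≈ -10.16
i=3: S_3 = -3.1 * 1.81^3 ≈ -18.38
i=4: S_4 = -3.1 * 1.81^4 ≈ -33.27
The first 5 terms are: [-3.1, -5.61, -10.16, -18.38, -33.27]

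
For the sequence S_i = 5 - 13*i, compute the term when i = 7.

S_7 = 5 + -13*7 = 5 + -91 = -86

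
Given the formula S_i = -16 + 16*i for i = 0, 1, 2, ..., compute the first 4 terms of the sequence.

This is an arithmetic sequence.
i=0: S_0 = -16 + 16*0 = -16
i=1: S_1 = -16 + 16*1 = 0
i=2: S_2 = -16 + 16*2 = 16
i=3: S_3 = -16 + 16*3 = 32
The first 4 terms are: [-16, 0, 16, 32]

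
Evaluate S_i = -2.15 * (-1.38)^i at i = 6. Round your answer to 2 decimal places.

S_6 = -2.15 * (-1.38)^6 ≈ -2.15 * 6.9068 ≈ -14.85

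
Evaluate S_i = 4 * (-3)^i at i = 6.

S_6 = 4 * (-3)^6 = 4 * 729 = 2916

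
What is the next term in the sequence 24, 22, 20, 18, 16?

Differences: 22 - 24 = -2
This is an arithmetic sequence with common difference d = -2.
Next term = 16 + -2 = 14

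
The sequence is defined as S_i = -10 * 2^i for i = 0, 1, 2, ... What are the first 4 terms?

This is a geometric sequence.
i=0: S_0 = -10 * 2^0 = -10
i=1: S_1 = -10 * 2^1 = -20
i=2: S_2 = -10 * 2^2 = -40
i=3: S_3 = -10 * 2^3 = -80
The first 4 terms are: [-10, -20, -40, -80]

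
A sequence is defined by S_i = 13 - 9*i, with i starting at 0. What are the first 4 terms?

This is an arithmetic sequence.
i=0: S_0 = 13 + -9*0 = 13
i=1: S_1 = 13 + -9*1 = 4
i=2: S_2 = 13 + -9*2 = -5
i=3: S_3 = 13 + -9*3 = -14
The first 4 terms are: [13, 4, -5, -14]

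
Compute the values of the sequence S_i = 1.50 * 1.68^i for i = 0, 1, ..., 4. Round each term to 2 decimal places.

This is a geometric sequence.
i=0: S_0 = 1.5 * 1.68^0 = 1.5
i=1: S_1 = 1.5 * 1.68^1 = 2.52
i=2: S_2 = 1.5 * 1.68^2 ≈ 4.23
i=3: S_3 = 1.5 * 1.68^3 ≈ 7.11
i=4: S_4 = 1.5 * 1.68^4 ≈ 11.95
The first 5 terms are: [1.5, 2.52, 4.23, 7.11, 11.95]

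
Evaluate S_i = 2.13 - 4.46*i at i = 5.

S_5 = 2.13 + -4.46*5 = 2.13 + -22.3 = -20.17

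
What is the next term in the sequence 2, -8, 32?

Ratios: -8 / 2 = -4.0
This is a geometric sequence with common ratio r = -4.
Next term = 32 * -4 = -128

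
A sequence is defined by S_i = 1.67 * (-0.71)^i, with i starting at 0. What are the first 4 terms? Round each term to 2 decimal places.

This is a geometric sequence.
i=0: S_0 = 1.67 * (-0.71)^0 = 1.67
i=1: S_1 = 1.67 * (-0.71)^1 ≈ -1.19
i=2: S_2 = 1.67 * (-0.71)^2 ≈ 0.84
i=3: S_3 = 1.67 * (-0.71)^3 ≈ -0.6
The first 4 terms are: [1.67, -1.19, 0.84, -0.6]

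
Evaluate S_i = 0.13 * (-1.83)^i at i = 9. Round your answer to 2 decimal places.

S_9 = 0.13 * (-1.83)^9 ≈ 0.13 * -230.1759 ≈ -29.92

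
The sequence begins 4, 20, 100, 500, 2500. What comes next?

Ratios: 20 / 4 = 5.0
This is a geometric sequence with common ratio r = 5.
Next term = 2500 * 5 = 12500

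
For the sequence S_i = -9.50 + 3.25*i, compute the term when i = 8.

S_8 = -9.5 + 3.25*8 = -9.5 + 26.0 = 16.5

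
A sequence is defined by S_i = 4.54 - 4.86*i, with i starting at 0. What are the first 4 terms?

This is an arithmetic sequence.
i=0: S_0 = 4.54 + -4.86*0 = 4.54
i=1: S_1 = 4.54 + -4.86*1 = -0.32
i=2: S_2 = 4.54 + -4.86*2 = -5.18
i=3: S_3 = 4.54 + -4.86*3 = -10.04
The first 4 terms are: [4.54, -0.32, -5.18, -10.04]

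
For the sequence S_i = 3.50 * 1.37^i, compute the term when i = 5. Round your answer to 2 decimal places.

S_5 = 3.5 * 1.37^5 ≈ 3.5 * 4.8262 ≈ 16.89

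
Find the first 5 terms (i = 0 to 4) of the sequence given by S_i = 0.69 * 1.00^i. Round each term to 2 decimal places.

This is a geometric sequence.
i=0: S_0 = 0.69 * 1.0^0 = 0.69
i=1: S_1 = 0.69 * 1.0^1 = 0.69
i=2: S_2 = 0.69 * 1.0^2 = 0.69
i=3: S_3 = 0.69 * 1.0^3 = 0.69
i=4: S_4 = 0.69 * 1.0^4 = 0.69
The first 5 terms are: [0.69, 0.69, 0.69, 0.69, 0.69]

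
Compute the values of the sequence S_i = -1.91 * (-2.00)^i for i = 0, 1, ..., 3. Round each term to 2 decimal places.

This is a geometric sequence.
i=0: S_0 = -1.91 * (-2.0)^0 = -1.91
i=1: S_1 = -1.91 * (-2.0)^1 = 3.82
i=2: S_2 = -1.91 * (-2.0)^2 = -7.64
i=3: S_3 = -1.91 * (-2.0)^3 = 15.28
The first 4 terms are: [-1.91, 3.82, -7.64, 15.28]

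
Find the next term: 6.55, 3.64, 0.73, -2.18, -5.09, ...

Differences: 3.64 - 6.55 = -2.91
This is an arithmetic sequence with common difference d = -2.91.
Next term = -5.09 + -2.91 = -8.0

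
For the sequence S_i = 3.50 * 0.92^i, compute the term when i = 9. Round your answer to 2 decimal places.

S_9 = 3.5 * 0.92^9 ≈ 3.5 * 0.4722 ≈ 1.65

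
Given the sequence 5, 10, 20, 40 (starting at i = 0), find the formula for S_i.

Check ratios: 10 / 5 = 2.0
Common ratio r = 2.
First term a = 5.
Formula: S_i = 5 * 2^i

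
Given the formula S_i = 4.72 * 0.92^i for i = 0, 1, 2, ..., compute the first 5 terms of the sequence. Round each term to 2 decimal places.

This is a geometric sequence.
i=0: S_0 = 4.72 * 0.92^0 = 4.72
i=1: S_1 = 4.72 * 0.92^1 ≈ 4.34
i=2: S_2 = 4.72 * 0.92^2 ≈ 4.0
i=3: S_3 = 4.72 * 0.92^3 ≈ 3.68
i=4: S_4 = 4.72 * 0.92^4 ≈ 3.38
The first 5 terms are: [4.72, 4.34, 4.0, 3.68, 3.38]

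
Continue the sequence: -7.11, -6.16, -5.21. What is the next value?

Differences: -6.16 - -7.11 = 0.95
This is an arithmetic sequence with common difference d = 0.95.
Next term = -5.21 + 0.95 = -4.26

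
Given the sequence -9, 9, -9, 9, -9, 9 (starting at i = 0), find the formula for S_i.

Check ratios: 9 / -9 = -1.0
Common ratio r = -1.
First term a = -9.
Formula: S_i = -9 * (-1)^i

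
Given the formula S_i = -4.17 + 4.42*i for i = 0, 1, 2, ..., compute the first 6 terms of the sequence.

This is an arithmetic sequence.
i=0: S_0 = -4.17 + 4.42*0 = -4.17
i=1: S_1 = -4.17 + 4.42*1 = 0.25
i=2: S_2 = -4.17 + 4.42*2 = 4.67
i=3: S_3 = -4.17 + 4.42*3 = 9.09
i=4: S_4 = -4.17 + 4.42*4 = 13.51
i=5: S_5 = -4.17 + 4.42*5 = 17.93
The first 6 terms are: [-4.17, 0.25, 4.67, 9.09, 13.51, 17.93]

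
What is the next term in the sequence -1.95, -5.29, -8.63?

Differences: -5.29 - -1.95 = -3.34
This is an arithmetic sequence with common difference d = -3.34.
Next term = -8.63 + -3.34 = -11.97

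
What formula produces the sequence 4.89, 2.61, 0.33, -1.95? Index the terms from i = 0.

Check differences: 2.61 - 4.89 = -2.28
0.33 - 2.61 = -2.28
Common difference d = -2.28.
First term a = 4.89.
Formula: S_i = 4.89 - 2.28*i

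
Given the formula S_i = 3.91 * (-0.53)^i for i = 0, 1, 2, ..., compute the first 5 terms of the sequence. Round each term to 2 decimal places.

This is a geometric sequence.
i=0: S_0 = 3.91 * (-0.53)^0 = 3.91
i=1: S_1 = 3.91 * (-0.53)^1 ≈ -2.07
i=2: S_2 = 3.91 * (-0.53)^2 ≈ 1.1
i=3: S_3 = 3.91 * (-0.53)^3 ≈ -0.58
i=4: S_4 = 3.91 * (-0.53)^4 ≈ 0.31
The first 5 terms are: [3.91, -2.07, 1.1, -0.58, 0.31]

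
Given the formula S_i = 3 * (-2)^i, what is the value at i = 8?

S_8 = 3 * (-2)^8 = 3 * 256 = 768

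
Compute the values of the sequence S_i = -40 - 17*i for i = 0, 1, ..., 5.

This is an arithmetic sequence.
i=0: S_0 = -40 + -17*0 = -40
i=1: S_1 = -40 + -17*1 = -57
i=2: S_2 = -40 + -17*2 = -74
i=3: S_3 = -40 + -17*3 = -91
i=4: S_4 = -40 + -17*4 = -108
i=5: S_5 = -40 + -17*5 = -125
The first 6 terms are: [-40, -57, -74, -91, -108, -125]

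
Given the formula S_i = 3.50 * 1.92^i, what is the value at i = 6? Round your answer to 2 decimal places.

S_6 = 3.5 * 1.92^6 ≈ 3.5 * 50.0965 ≈ 175.34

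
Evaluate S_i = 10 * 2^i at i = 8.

S_8 = 10 * 2^8 = 10 * 256 = 2560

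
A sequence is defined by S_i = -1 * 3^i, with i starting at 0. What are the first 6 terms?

This is a geometric sequence.
i=0: S_0 = -1 * 3^0 = -1
i=1: S_1 = -1 * 3^1 = -3
i=2: S_2 = -1 * 3^2 = -9
i=3: S_3 = -1 * 3^3 = -27
i=4: S_4 = -1 * 3^4 = -81
i=5: S_5 = -1 * 3^5 = -243
The first 6 terms are: [-1, -3, -9, -27, -81, -243]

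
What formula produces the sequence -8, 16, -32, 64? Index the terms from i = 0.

Check ratios: 16 / -8 = -2.0
Common ratio r = -2.
First term a = -8.
Formula: S_i = -8 * (-2)^i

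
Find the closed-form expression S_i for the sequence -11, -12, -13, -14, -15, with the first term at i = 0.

Check differences: -12 - -11 = -1
-13 - -12 = -1
Common difference d = -1.
First term a = -11.
Formula: S_i = -11 - 1*i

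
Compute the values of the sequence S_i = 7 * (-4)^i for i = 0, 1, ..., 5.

This is a geometric sequence.
i=0: S_0 = 7 * (-4)^0 = 7
i=1: S_1 = 7 * (-4)^1 = -28
i=2: S_2 = 7 * (-4)^2 = 112
i=3: S_3 = 7 * (-4)^3 = -448
i=4: S_4 = 7 * (-4)^4 = 1792
i=5: S_5 = 7 * (-4)^5 = -7168
The first 6 terms are: [7, -28, 112, -448, 1792, -7168]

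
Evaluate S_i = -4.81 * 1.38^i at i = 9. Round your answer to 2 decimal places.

S_9 = -4.81 * 1.38^9 ≈ -4.81 * 18.1515 ≈ -87.31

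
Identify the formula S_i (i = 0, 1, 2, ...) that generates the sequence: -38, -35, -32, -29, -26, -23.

Check differences: -35 - -38 = 3
-32 - -35 = 3
Common difference d = 3.
First term a = -38.
Formula: S_i = -38 + 3*i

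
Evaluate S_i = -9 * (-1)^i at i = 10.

S_10 = -9 * (-1)^10 = -9 * 1 = -9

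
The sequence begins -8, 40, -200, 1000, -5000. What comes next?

Ratios: 40 / -8 = -5.0
This is a geometric sequence with common ratio r = -5.
Next term = -5000 * -5 = 25000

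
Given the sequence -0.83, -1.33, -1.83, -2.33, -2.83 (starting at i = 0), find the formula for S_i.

Check differences: -1.33 - -0.83 = -0.5
-1.83 - -1.33 = -0.5
Common difference d = -0.5.
First term a = -0.83.
Formula: S_i = -0.83 - 0.50*i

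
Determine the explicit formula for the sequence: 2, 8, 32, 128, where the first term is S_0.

Check ratios: 8 / 2 = 4.0
Common ratio r = 4.
First term a = 2.
Formula: S_i = 2 * 4^i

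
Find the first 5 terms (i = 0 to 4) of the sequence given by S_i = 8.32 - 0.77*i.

This is an arithmetic sequence.
i=0: S_0 = 8.32 + -0.77*0 = 8.32
i=1: S_1 = 8.32 + -0.77*1 = 7.55
i=2: S_2 = 8.32 + -0.77*2 = 6.78
i=3: S_3 = 8.32 + -0.77*3 = 6.01
i=4: S_4 = 8.32 + -0.77*4 = 5.24
The first 5 terms are: [8.32, 7.55, 6.78, 6.01, 5.24]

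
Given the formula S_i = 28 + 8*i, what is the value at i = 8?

S_8 = 28 + 8*8 = 28 + 64 = 92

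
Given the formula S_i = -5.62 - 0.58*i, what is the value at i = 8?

S_8 = -5.62 + -0.58*8 = -5.62 + -4.64 = -10.26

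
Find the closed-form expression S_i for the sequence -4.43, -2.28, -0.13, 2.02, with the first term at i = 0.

Check differences: -2.28 - -4.43 = 2.15
-0.13 - -2.28 = 2.15
Common difference d = 2.15.
First term a = -4.43.
Formula: S_i = -4.43 + 2.15*i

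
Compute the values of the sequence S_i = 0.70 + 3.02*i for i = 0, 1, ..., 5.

This is an arithmetic sequence.
i=0: S_0 = 0.7 + 3.02*0 = 0.7
i=1: S_1 = 0.7 + 3.02*1 = 3.72
i=2: S_2 = 0.7 + 3.02*2 = 6.74
i=3: S_3 = 0.7 + 3.02*3 = 9.76
i=4: S_4 = 0.7 + 3.02*4 = 12.78
i=5: S_5 = 0.7 + 3.02*5 = 15.8
The first 6 terms are: [0.7, 3.72, 6.74, 9.76, 12.78, 15.8]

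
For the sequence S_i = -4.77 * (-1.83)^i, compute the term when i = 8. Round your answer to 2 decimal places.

S_8 = -4.77 * (-1.83)^8 ≈ -4.77 * 125.7792 ≈ -599.97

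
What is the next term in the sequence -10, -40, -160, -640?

Ratios: -40 / -10 = 4.0
This is a geometric sequence with common ratio r = 4.
Next term = -640 * 4 = -2560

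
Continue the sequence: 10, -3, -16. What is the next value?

Differences: -3 - 10 = -13
This is an arithmetic sequence with common difference d = -13.
Next term = -16 + -13 = -29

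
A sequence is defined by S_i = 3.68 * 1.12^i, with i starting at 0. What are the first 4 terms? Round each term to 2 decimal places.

This is a geometric sequence.
i=0: S_0 = 3.68 * 1.12^0 = 3.68
i=1: S_1 = 3.68 * 1.12^1 ≈ 4.12
i=2: S_2 = 3.68 * 1.12^2 ≈ 4.62
i=3: S_3 = 3.68 * 1.12^3 ≈ 5.17
The first 4 terms are: [3.68, 4.12, 4.62, 5.17]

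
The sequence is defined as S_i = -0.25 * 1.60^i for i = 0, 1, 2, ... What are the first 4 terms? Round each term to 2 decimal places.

This is a geometric sequence.
i=0: S_0 = -0.25 * 1.6^0 = -0.25
i=1: S_1 = -0.25 * 1.6^1 = -0.4
i=2: S_2 = -0.25 * 1.6^2 = -0.64
i=3: S_3 = -0.25 * 1.6^3 ≈ -1.02
The first 4 terms are: [-0.25, -0.4, -0.64, -1.02]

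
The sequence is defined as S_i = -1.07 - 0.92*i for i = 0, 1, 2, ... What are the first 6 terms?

This is an arithmetic sequence.
i=0: S_0 = -1.07 + -0.92*0 = -1.07
i=1: S_1 = -1.07 + -0.92*1 = -1.99
i=2: S_2 = -1.07 + -0.92*2 = -2.91
i=3: S_3 = -1.07 + -0.92*3 = -3.83
i=4: S_4 = -1.07 + -0.92*4 = -4.75
i=5: S_5 = -1.07 + -0.92*5 = -5.67
The first 6 terms are: [-1.07, -1.99, -2.91, -3.83, -4.75, -5.67]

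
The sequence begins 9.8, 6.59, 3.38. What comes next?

Differences: 6.59 - 9.8 = -3.21
This is an arithmetic sequence with common difference d = -3.21.
Next term = 3.38 + -3.21 = 0.17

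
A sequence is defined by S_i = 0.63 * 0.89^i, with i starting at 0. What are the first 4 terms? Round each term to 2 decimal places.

This is a geometric sequence.
i=0: S_0 = 0.63 * 0.89^0 = 0.63
i=1: S_1 = 0.63 * 0.89^1 ≈ 0.56
i=2: S_2 = 0.63 * 0.89^2 ≈ 0.5
i=3: S_3 = 0.63 * 0.89^3 ≈ 0.44
The first 4 terms are: [0.63, 0.56, 0.5, 0.44]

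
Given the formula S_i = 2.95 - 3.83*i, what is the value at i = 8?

S_8 = 2.95 + -3.83*8 = 2.95 + -30.64 = -27.69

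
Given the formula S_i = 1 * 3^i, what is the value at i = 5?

S_5 = 1 * 3^5 = 1 * 243 = 243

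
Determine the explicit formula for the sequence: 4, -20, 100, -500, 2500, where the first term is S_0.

Check ratios: -20 / 4 = -5.0
Common ratio r = -5.
First term a = 4.
Formula: S_i = 4 * (-5)^i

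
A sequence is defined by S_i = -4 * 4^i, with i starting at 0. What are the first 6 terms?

This is a geometric sequence.
i=0: S_0 = -4 * 4^0 = -4
i=1: S_1 = -4 * 4^1 = -16
i=2: S_2 = -4 * 4^2 = -64
i=3: S_3 = -4 * 4^3 = -256
i=4: S_4 = -4 * 4^4 = -1024
i=5: S_5 = -4 * 4^5 = -4096
The first 6 terms are: [-4, -16, -64, -256, -1024, -4096]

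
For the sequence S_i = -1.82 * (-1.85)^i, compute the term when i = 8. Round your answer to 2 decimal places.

S_8 = -1.82 * (-1.85)^8 ≈ -1.82 * 137.2062 ≈ -249.72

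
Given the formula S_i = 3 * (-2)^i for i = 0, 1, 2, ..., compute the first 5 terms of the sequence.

This is a geometric sequence.
i=0: S_0 = 3 * (-2)^0 = 3
i=1: S_1 = 3 * (-2)^1 = -6
i=2: S_2 = 3 * (-2)^2 = 12
i=3: S_3 = 3 * (-2)^3 = -24
i=4: S_4 = 3 * (-2)^4 = 48
The first 5 terms are: [3, -6, 12, -24, 48]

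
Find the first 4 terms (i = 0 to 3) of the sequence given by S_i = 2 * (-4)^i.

This is a geometric sequence.
i=0: S_0 = 2 * (-4)^0 = 2
i=1: S_1 = 2 * (-4)^1 = -8
i=2: S_2 = 2 * (-4)^2 = 32
i=3: S_3 = 2 * (-4)^3 = -128
The first 4 terms are: [2, -8, 32, -128]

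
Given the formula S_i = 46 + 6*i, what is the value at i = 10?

S_10 = 46 + 6*10 = 46 + 60 = 106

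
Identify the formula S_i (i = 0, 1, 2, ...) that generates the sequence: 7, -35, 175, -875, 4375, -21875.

Check ratios: -35 / 7 = -5.0
Common ratio r = -5.
First term a = 7.
Formula: S_i = 7 * (-5)^i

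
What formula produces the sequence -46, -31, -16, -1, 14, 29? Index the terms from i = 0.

Check differences: -31 - -46 = 15
-16 - -31 = 15
Common difference d = 15.
First term a = -46.
Formula: S_i = -46 + 15*i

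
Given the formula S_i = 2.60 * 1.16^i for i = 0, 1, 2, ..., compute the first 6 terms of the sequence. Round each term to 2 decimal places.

This is a geometric sequence.
i=0: S_0 = 2.6 * 1.16^0 = 2.6
i=1: S_1 = 2.6 * 1.16^1 ≈ 3.02
i=2: S_2 = 2.6 * 1.16^2 ≈ 3.5
i=3: S_3 = 2.6 * 1.16^3 ≈ 4.06
i=4: S_4 = 2.6 * 1.16^4 ≈ 4.71
i=5: S_5 = 2.6 * 1.16^5 ≈ 5.46
The first 6 terms are: [2.6, 3.02, 3.5, 4.06, 4.71, 5.46]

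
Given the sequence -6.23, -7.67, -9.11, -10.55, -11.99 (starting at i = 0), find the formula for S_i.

Check differences: -7.67 - -6.23 = -1.44
-9.11 - -7.67 = -1.44
Common difference d = -1.44.
First term a = -6.23.
Formula: S_i = -6.23 - 1.44*i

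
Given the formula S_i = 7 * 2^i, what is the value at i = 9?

S_9 = 7 * 2^9 = 7 * 512 = 3584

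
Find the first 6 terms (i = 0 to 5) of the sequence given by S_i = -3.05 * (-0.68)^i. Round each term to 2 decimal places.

This is a geometric sequence.
i=0: S_0 = -3.05 * (-0.68)^0 = -3.05
i=1: S_1 = -3.05 * (-0.68)^1 ≈ 2.07
i=2: S_2 = -3.05 * (-0.68)^2 ≈ -1.41
i=3: S_3 = -3.05 * (-0.68)^3 ≈ 0.96
i=4: S_4 = -3.05 * (-0.68)^4 ≈ -0.65
i=5: S_5 = -3.05 * (-0.68)^5 ≈ 0.44
The first 6 terms are: [-3.05, 2.07, -1.41, 0.96, -0.65, 0.44]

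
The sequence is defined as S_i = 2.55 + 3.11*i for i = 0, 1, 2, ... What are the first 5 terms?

This is an arithmetic sequence.
i=0: S_0 = 2.55 + 3.11*0 = 2.55
i=1: S_1 = 2.55 + 3.11*1 = 5.66
i=2: S_2 = 2.55 + 3.11*2 = 8.77
i=3: S_3 = 2.55 + 3.11*3 = 11.88
i=4: S_4 = 2.55 + 3.11*4 = 14.99
The first 5 terms are: [2.55, 5.66, 8.77, 11.88, 14.99]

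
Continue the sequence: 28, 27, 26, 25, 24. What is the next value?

Differences: 27 - 28 = -1
This is an arithmetic sequence with common difference d = -1.
Next term = 24 + -1 = 23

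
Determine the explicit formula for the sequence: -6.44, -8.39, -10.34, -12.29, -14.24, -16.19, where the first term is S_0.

Check differences: -8.39 - -6.44 = -1.95
-10.34 - -8.39 = -1.95
Common difference d = -1.95.
First term a = -6.44.
Formula: S_i = -6.44 - 1.95*i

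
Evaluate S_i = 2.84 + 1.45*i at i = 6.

S_6 = 2.84 + 1.45*6 = 2.84 + 8.7 = 11.54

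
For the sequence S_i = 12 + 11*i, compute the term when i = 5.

S_5 = 12 + 11*5 = 12 + 55 = 67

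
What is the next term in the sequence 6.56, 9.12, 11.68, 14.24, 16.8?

Differences: 9.12 - 6.56 = 2.56
This is an arithmetic sequence with common difference d = 2.56.
Next term = 16.8 + 2.56 = 19.36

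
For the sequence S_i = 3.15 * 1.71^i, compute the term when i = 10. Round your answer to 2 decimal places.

S_10 = 3.15 * 1.71^10 ≈ 3.15 * 213.7771 ≈ 673.4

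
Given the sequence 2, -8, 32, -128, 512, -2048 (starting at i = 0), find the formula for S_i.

Check ratios: -8 / 2 = -4.0
Common ratio r = -4.
First term a = 2.
Formula: S_i = 2 * (-4)^i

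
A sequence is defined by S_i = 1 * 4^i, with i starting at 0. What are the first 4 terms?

This is a geometric sequence.
i=0: S_0 = 1 * 4^0 = 1
i=1: S_1 = 1 * 4^1 = 4
i=2: S_2 = 1 * 4^2 = 16
i=3: S_3 = 1 * 4^3 = 64
The first 4 terms are: [1, 4, 16, 64]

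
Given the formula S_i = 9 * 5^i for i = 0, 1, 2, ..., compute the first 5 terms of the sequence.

This is a geometric sequence.
i=0: S_0 = 9 * 5^0 = 9
i=1: S_1 = 9 * 5^1 = 45
i=2: S_2 = 9 * 5^2 = 225
i=3: S_3 = 9 * 5^3 = 1125
i=4: S_4 = 9 * 5^4 = 5625
The first 5 terms are: [9, 45, 225, 1125, 5625]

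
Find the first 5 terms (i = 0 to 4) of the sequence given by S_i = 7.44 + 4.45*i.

This is an arithmetic sequence.
i=0: S_0 = 7.44 + 4.45*0 = 7.44
i=1: S_1 = 7.44 + 4.45*1 = 11.89
i=2: S_2 = 7.44 + 4.45*2 = 16.34
i=3: S_3 = 7.44 + 4.45*3 = 20.79
i=4: S_4 = 7.44 + 4.45*4 = 25.24
The first 5 terms are: [7.44, 11.89, 16.34, 20.79, 25.24]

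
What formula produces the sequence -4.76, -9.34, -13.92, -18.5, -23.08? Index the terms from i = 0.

Check differences: -9.34 - -4.76 = -4.58
-13.92 - -9.34 = -4.58
Common difference d = -4.58.
First term a = -4.76.
Formula: S_i = -4.76 - 4.58*i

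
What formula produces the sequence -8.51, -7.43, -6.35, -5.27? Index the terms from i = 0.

Check differences: -7.43 - -8.51 = 1.08
-6.35 - -7.43 = 1.08
Common difference d = 1.08.
First term a = -8.51.
Formula: S_i = -8.51 + 1.08*i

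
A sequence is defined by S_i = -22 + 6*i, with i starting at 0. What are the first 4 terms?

This is an arithmetic sequence.
i=0: S_0 = -22 + 6*0 = -22
i=1: S_1 = -22 + 6*1 = -16
i=2: S_2 = -22 + 6*2 = -10
i=3: S_3 = -22 + 6*3 = -4
The first 4 terms are: [-22, -16, -10, -4]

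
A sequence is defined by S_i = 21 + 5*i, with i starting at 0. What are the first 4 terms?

This is an arithmetic sequence.
i=0: S_0 = 21 + 5*0 = 21
i=1: S_1 = 21 + 5*1 = 26
i=2: S_2 = 21 + 5*2 = 31
i=3: S_3 = 21 + 5*3 = 36
The first 4 terms are: [21, 26, 31, 36]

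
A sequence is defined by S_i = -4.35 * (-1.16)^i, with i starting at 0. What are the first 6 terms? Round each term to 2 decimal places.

This is a geometric sequence.
i=0: S_0 = -4.35 * (-1.16)^0 = -4.35
i=1: S_1 = -4.35 * (-1.16)^1 ≈ 5.05
i=2: S_2 = -4.35 * (-1.16)^2 ≈ -5.85
i=3: S_3 = -4.35 * (-1.16)^3 ≈ 6.79
i=4: S_4 = -4.35 * (-1.16)^4 ≈ -7.88
i=5: S_5 = -4.35 * (-1.16)^5 ≈ 9.14
The first 6 terms are: [-4.35, 5.05, -5.85, 6.79, -7.88, 9.14]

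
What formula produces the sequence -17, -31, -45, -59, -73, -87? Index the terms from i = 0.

Check differences: -31 - -17 = -14
-45 - -31 = -14
Common difference d = -14.
First term a = -17.
Formula: S_i = -17 - 14*i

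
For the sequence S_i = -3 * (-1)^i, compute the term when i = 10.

S_10 = -3 * (-1)^10 = -3 * 1 = -3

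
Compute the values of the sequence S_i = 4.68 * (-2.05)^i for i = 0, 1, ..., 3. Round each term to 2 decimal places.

This is a geometric sequence.
i=0: S_0 = 4.68 * (-2.05)^0 = 4.68
i=1: S_1 = 4.68 * (-2.05)^1 ≈ -9.59
i=2: S_2 = 4.68 * (-2.05)^2 ≈ 19.67
i=3: S_3 = 4.68 * (-2.05)^3 ≈ -40.32
The first 4 terms are: [4.68, -9.59, 19.67, -40.32]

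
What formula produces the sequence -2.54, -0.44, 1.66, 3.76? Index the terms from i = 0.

Check differences: -0.44 - -2.54 = 2.1
1.66 - -0.44 = 2.1
Common difference d = 2.1.
First term a = -2.54.
Formula: S_i = -2.54 + 2.10*i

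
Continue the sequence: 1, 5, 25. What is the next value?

Ratios: 5 / 1 = 5.0
This is a geometric sequence with common ratio r = 5.
Next term = 25 * 5 = 125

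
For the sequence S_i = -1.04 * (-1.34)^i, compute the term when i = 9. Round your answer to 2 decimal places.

S_9 = -1.04 * (-1.34)^9 ≈ -1.04 * -13.9297 ≈ 14.49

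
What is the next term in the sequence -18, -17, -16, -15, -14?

Differences: -17 - -18 = 1
This is an arithmetic sequence with common difference d = 1.
Next term = -14 + 1 = -13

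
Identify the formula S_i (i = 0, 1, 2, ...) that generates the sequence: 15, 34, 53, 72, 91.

Check differences: 34 - 15 = 19
53 - 34 = 19
Common difference d = 19.
First term a = 15.
Formula: S_i = 15 + 19*i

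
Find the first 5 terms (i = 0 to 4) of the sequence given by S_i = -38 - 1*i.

This is an arithmetic sequence.
i=0: S_0 = -38 + -1*0 = -38
i=1: S_1 = -38 + -1*1 = -39
i=2: S_2 = -38 + -1*2 = -40
i=3: S_3 = -38 + -1*3 = -41
i=4: S_4 = -38 + -1*4 = -42
The first 5 terms are: [-38, -39, -40, -41, -42]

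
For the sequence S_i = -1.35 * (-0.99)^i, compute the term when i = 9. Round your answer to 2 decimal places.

S_9 = -1.35 * (-0.99)^9 ≈ -1.35 * -0.9135 ≈ 1.23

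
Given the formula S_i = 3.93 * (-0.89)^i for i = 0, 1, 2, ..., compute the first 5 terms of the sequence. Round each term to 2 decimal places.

This is a geometric sequence.
i=0: S_0 = 3.93 * (-0.89)^0 = 3.93
i=1: S_1 = 3.93 * (-0.89)^1 ≈ -3.5
i=2: S_2 = 3.93 * (-0.89)^2 ≈ 3.11
i=3: S_3 = 3.93 * (-0.89)^3 ≈ -2.77
i=4: S_4 = 3.93 * (-0.89)^4 ≈ 2.47
The first 5 terms are: [3.93, -3.5, 3.11, -2.77, 2.47]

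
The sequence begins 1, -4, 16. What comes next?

Ratios: -4 / 1 = -4.0
This is a geometric sequence with common ratio r = -4.
Next term = 16 * -4 = -64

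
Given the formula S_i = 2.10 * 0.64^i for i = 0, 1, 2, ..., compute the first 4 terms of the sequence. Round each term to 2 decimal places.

This is a geometric sequence.
i=0: S_0 = 2.1 * 0.64^0 = 2.1
i=1: S_1 = 2.1 * 0.64^1 ≈ 1.34
i=2: S_2 = 2.1 * 0.64^2 ≈ 0.86
i=3: S_3 = 2.1 * 0.64^3 ≈ 0.55
The first 4 terms are: [2.1, 1.34, 0.86, 0.55]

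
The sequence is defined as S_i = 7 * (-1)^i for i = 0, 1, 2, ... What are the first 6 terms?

This is a geometric sequence.
i=0: S_0 = 7 * (-1)^0 = 7
i=1: S_1 = 7 * (-1)^1 = -7
i=2: S_2 = 7 * (-1)^2 = 7
i=3: S_3 = 7 * (-1)^3 = -7
i=4: S_4 = 7 * (-1)^4 = 7
i=5: S_5 = 7 * (-1)^5 = -7
The first 6 terms are: [7, -7, 7, -7, 7, -7]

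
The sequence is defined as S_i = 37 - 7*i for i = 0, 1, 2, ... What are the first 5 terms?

This is an arithmetic sequence.
i=0: S_0 = 37 + -7*0 = 37
i=1: S_1 = 37 + -7*1 = 30
i=2: S_2 = 37 + -7*2 = 23
i=3: S_3 = 37 + -7*3 = 16
i=4: S_4 = 37 + -7*4 = 9
The first 5 terms are: [37, 30, 23, 16, 9]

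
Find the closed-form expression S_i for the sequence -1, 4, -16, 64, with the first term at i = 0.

Check ratios: 4 / -1 = -4.0
Common ratio r = -4.
First term a = -1.
Formula: S_i = -1 * (-4)^i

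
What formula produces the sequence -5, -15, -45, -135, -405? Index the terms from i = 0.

Check ratios: -15 / -5 = 3.0
Common ratio r = 3.
First term a = -5.
Formula: S_i = -5 * 3^i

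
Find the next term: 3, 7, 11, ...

Differences: 7 - 3 = 4
This is an arithmetic sequence with common difference d = 4.
Next term = 11 + 4 = 15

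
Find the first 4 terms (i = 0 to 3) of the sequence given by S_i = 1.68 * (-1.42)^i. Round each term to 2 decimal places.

This is a geometric sequence.
i=0: S_0 = 1.68 * (-1.42)^0 = 1.68
i=1: S_1 = 1.68 * (-1.42)^1 ≈ -2.39
i=2: S_2 = 1.68 * (-1.42)^2 ≈ 3.39
i=3: S_3 = 1.68 * (-1.42)^3 ≈ -4.81
The first 4 terms are: [1.68, -2.39, 3.39, -4.81]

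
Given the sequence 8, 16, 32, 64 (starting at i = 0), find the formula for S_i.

Check ratios: 16 / 8 = 2.0
Common ratio r = 2.
First term a = 8.
Formula: S_i = 8 * 2^i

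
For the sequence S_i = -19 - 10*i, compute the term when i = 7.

S_7 = -19 + -10*7 = -19 + -70 = -89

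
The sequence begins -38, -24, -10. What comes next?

Differences: -24 - -38 = 14
This is an arithmetic sequence with common difference d = 14.
Next term = -10 + 14 = 4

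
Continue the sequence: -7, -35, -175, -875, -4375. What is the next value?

Ratios: -35 / -7 = 5.0
This is a geometric sequence with common ratio r = 5.
Next term = -4375 * 5 = -21875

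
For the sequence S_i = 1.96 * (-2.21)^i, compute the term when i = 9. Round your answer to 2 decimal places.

S_9 = 1.96 * (-2.21)^9 ≈ 1.96 * -1257.5651 ≈ -2464.83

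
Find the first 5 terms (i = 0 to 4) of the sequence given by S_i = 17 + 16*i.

This is an arithmetic sequence.
i=0: S_0 = 17 + 16*0 = 17
i=1: S_1 = 17 + 16*1 = 33
i=2: S_2 = 17 + 16*2 = 49
i=3: S_3 = 17 + 16*3 = 65
i=4: S_4 = 17 + 16*4 = 81
The first 5 terms are: [17, 33, 49, 65, 81]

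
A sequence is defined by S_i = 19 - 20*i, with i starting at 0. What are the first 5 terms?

This is an arithmetic sequence.
i=0: S_0 = 19 + -20*0 = 19
i=1: S_1 = 19 + -20*1 = -1
i=2: S_2 = 19 + -20*2 = -21
i=3: S_3 = 19 + -20*3 = -41
i=4: S_4 = 19 + -20*4 = -61
The first 5 terms are: [19, -1, -21, -41, -61]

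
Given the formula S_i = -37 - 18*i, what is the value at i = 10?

S_10 = -37 + -18*10 = -37 + -180 = -217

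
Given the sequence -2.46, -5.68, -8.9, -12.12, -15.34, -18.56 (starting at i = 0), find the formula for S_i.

Check differences: -5.68 - -2.46 = -3.22
-8.9 - -5.68 = -3.22
Common difference d = -3.22.
First term a = -2.46.
Formula: S_i = -2.46 - 3.22*i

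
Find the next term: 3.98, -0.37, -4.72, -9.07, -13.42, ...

Differences: -0.37 - 3.98 = -4.35
This is an arithmetic sequence with common difference d = -4.35.
Next term = -13.42 + -4.35 = -17.77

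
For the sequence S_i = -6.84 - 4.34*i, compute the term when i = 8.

S_8 = -6.84 + -4.34*8 = -6.84 + -34.72 = -41.56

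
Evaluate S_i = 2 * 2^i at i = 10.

S_10 = 2 * 2^10 = 2 * 1024 = 2048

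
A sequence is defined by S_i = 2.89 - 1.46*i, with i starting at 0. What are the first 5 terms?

This is an arithmetic sequence.
i=0: S_0 = 2.89 + -1.46*0 = 2.89
i=1: S_1 = 2.89 + -1.46*1 = 1.43
i=2: S_2 = 2.89 + -1.46*2 = -0.03
i=3: S_3 = 2.89 + -1.46*3 = -1.49
i=4: S_4 = 2.89 + -1.46*4 = -2.95
The first 5 terms are: [2.89, 1.43, -0.03, -1.49, -2.95]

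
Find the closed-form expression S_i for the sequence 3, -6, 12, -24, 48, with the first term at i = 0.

Check ratios: -6 / 3 = -2.0
Common ratio r = -2.
First term a = 3.
Formula: S_i = 3 * (-2)^i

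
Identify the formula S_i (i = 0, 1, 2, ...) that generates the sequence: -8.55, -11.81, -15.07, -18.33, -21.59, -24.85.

Check differences: -11.81 - -8.55 = -3.26
-15.07 - -11.81 = -3.26
Common difference d = -3.26.
First term a = -8.55.
Formula: S_i = -8.55 - 3.26*i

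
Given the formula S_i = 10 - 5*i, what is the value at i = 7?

S_7 = 10 + -5*7 = 10 + -35 = -25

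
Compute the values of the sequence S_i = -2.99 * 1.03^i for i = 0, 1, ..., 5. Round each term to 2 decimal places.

This is a geometric sequence.
i=0: S_0 = -2.99 * 1.03^0 = -2.99
i=1: S_1 = -2.99 * 1.03^1 ≈ -3.08
i=2: S_2 = -2.99 * 1.03^2 ≈ -3.17
i=3: S_3 = -2.99 * 1.03^3 ≈ -3.27
i=4: S_4 = -2.99 * 1.03^4 ≈ -3.37
i=5: S_5 = -2.99 * 1.03^5 ≈ -3.47
The first 6 terms are: [-2.99, -3.08, -3.17, -3.27, -3.37, -3.47]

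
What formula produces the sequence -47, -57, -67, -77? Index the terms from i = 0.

Check differences: -57 - -47 = -10
-67 - -57 = -10
Common difference d = -10.
First term a = -47.
Formula: S_i = -47 - 10*i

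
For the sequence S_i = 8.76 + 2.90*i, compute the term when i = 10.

S_10 = 8.76 + 2.9*10 = 8.76 + 29.0 = 37.76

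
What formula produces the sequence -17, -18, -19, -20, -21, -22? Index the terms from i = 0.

Check differences: -18 - -17 = -1
-19 - -18 = -1
Common difference d = -1.
First term a = -17.
Formula: S_i = -17 - 1*i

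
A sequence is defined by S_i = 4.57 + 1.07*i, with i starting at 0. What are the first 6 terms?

This is an arithmetic sequence.
i=0: S_0 = 4.57 + 1.07*0 = 4.57
i=1: S_1 = 4.57 + 1.07*1 = 5.64
i=2: S_2 = 4.57 + 1.07*2 = 6.71
i=3: S_3 = 4.57 + 1.07*3 = 7.78
i=4: S_4 = 4.57 + 1.07*4 = 8.85
i=5: S_5 = 4.57 + 1.07*5 = 9.92
The first 6 terms are: [4.57, 5.64, 6.71, 7.78, 8.85, 9.92]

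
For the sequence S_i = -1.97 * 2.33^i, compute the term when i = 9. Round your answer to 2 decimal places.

S_9 = -1.97 * 2.33^9 ≈ -1.97 * 2023.9664 ≈ -3987.21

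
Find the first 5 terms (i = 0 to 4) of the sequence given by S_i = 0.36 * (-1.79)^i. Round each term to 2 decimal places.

This is a geometric sequence.
i=0: S_0 = 0.36 * (-1.79)^0 = 0.36
i=1: S_1 = 0.36 * (-1.79)^1 ≈ -0.64
i=2: S_2 = 0.36 * (-1.79)^2 ≈ 1.15
i=3: S_3 = 0.36 * (-1.79)^3 ≈ -2.06
i=4: S_4 = 0.36 * (-1.79)^4 ≈ 3.7
The first 5 terms are: [0.36, -0.64, 1.15, -2.06, 3.7]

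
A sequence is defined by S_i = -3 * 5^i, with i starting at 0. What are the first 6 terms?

This is a geometric sequence.
i=0: S_0 = -3 * 5^0 = -3
i=1: S_1 = -3 * 5^1 = -15
i=2: S_2 = -3 * 5^2 = -75
i=3: S_3 = -3 * 5^3 = -375
i=4: S_4 = -3 * 5^4 = -1875
i=5: S_5 = -3 * 5^5 = -9375
The first 6 terms are: [-3, -15, -75, -375, -1875, -9375]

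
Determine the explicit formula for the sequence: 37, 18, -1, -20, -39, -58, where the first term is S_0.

Check differences: 18 - 37 = -19
-1 - 18 = -19
Common difference d = -19.
First term a = 37.
Formula: S_i = 37 - 19*i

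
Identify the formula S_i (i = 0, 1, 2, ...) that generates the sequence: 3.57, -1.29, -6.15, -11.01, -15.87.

Check differences: -1.29 - 3.57 = -4.86
-6.15 - -1.29 = -4.86
Common difference d = -4.86.
First term a = 3.57.
Formula: S_i = 3.57 - 4.86*i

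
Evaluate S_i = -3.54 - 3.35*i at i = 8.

S_8 = -3.54 + -3.35*8 = -3.54 + -26.8 = -30.34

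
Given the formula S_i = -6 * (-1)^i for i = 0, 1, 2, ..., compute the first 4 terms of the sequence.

This is a geometric sequence.
i=0: S_0 = -6 * (-1)^0 = -6
i=1: S_1 = -6 * (-1)^1 = 6
i=2: S_2 = -6 * (-1)^2 = -6
i=3: S_3 = -6 * (-1)^3 = 6
The first 4 terms are: [-6, 6, -6, 6]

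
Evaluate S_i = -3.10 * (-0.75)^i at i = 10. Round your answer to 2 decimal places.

S_10 = -3.1 * (-0.75)^10 ≈ -3.1 * 0.0563 ≈ -0.17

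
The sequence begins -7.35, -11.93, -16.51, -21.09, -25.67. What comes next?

Differences: -11.93 - -7.35 = -4.58
This is an arithmetic sequence with common difference d = -4.58.
Next term = -25.67 + -4.58 = -30.25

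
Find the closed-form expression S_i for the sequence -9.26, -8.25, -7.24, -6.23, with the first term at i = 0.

Check differences: -8.25 - -9.26 = 1.01
-7.24 - -8.25 = 1.01
Common difference d = 1.01.
First term a = -9.26.
Formula: S_i = -9.26 + 1.01*i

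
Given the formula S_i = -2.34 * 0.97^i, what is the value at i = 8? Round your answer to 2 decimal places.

S_8 = -2.34 * 0.97^8 ≈ -2.34 * 0.7837 ≈ -1.83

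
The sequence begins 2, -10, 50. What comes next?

Ratios: -10 / 2 = -5.0
This is a geometric sequence with common ratio r = -5.
Next term = 50 * -5 = -250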